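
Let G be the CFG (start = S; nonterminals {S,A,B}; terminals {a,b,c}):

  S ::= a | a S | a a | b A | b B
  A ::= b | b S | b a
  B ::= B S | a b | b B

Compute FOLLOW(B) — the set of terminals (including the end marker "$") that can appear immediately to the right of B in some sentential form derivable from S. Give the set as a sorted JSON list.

FIRST sets, iterate to fixpoint:
[1]
  A via A→b: +{b}
  B via B→a b: +{a}
  B via B→b B: +{b}
  S via S→a: +{a}
  S via S→b A: +{b}
  FIRST(S)={a,b}  FIRST(A)={b}  FIRST(B)={a,b}
[2] — fixpoint
  FIRST(S)={a,b}  FIRST(A)={b}  FIRST(B)={a,b}

FOLLOW sets:
initialize: $ ∈ FOLLOW(S)
pass 1:
  B→B S: FOLLOW(B) ⊇ FIRST(S) = {a,b}; new: +{a,b}
  B→B S: FOLLOW(S) ⊇ FOLLOW(B) ⊇ {a,b}; new: +{a,b}
  S→b A: FOLLOW(A) ⊇ FOLLOW(S) ⊇ {$,a,b}; new: +{$,a,b}
  S→b B: FOLLOW(B) ⊇ FOLLOW(S) ⊇ {$,a,b}; new: +{$}
  FOLLOW[S]={$,a,b}  FOLLOW[A]={$,a,b}  FOLLOW[B]={$,a,b}
pass 2: — fixpoint
  FOLLOW[S]={$,a,b}  FOLLOW[A]={$,a,b}  FOLLOW[B]={$,a,b}

FOLLOW(B) = ["$", "a", "b"]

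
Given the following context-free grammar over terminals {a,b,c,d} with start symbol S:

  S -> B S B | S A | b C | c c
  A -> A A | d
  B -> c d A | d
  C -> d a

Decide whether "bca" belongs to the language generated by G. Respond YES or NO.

Convert to CNF:
  S -> B X5 | S A | T0 T0 | T3 C
  A -> A A | d
  B -> T0 X4 | d
  C -> T1 T2
  T0 -> c
  T1 -> d
  T2 -> a
  T3 -> b
  X4 -> T1 A
  X5 -> S B

Fill CYK table bottom-up:
  T[0,0] 'b' = {T3}  orig:{}
  T[1,1] 'c' = {T0}  orig:{}
  T[2,2] 'a' = {T2}  orig:{}
  T[0,1] 'bc' = ∅
  T[1,2] 'ca' = ∅
  T[0,2] 'bca' = ∅

S ∉ T[0,2] ⇒ NO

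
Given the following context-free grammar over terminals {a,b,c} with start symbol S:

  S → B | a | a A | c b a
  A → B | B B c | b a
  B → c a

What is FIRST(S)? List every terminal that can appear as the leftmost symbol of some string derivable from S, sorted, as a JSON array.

FIRST sets, iterate to fixpoint:
iter 1:
  A via A→b a: +{b}
  B via B→c a: +{c}
  S via S→B: +{c}
  S via S→a: +{a}
  FIRST[S]={a,c}  FIRST[A]={b}  FIRST[B]={c}
iter 2:
  A via A→B: +{c}
  FIRST[S]={a,c}  FIRST[A]={b,c}  FIRST[B]={c}
iter 3: (stable)
  FIRST[S]={a,c}  FIRST[A]={b,c}  FIRST[B]={c}

FIRST(S) = ["a", "c"]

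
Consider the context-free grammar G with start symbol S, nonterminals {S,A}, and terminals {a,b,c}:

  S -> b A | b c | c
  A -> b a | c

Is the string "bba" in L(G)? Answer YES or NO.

CNF form of G:
  S -> T0 A | T0 T2 | c
  A -> T0 T1 | c
  T0 -> b
  T1 -> a
  T2 -> c

CYK fill:
  cell(0,0) b: {T0}  orig:{}
  cell(1,1) b: {T0}  orig:{}
  cell(2,2) a: {T1}  orig:{}
  cell(0,1) bb: ∅
  cell(1,2) ba: {A}
  cell(0,2) bba: {S}

S ∈ T[0,2] ⇒ YES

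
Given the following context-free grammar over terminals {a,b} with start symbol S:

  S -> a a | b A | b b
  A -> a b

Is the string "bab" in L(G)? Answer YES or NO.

Convert to CNF:
  S -> T0 T0 | T1 A | T1 T1
  A -> T0 T1
  T0 -> a
  T1 -> b

CYK fill:
  T[0,0] 'b' = {T1}  orig:{}
  T[1,1] 'a' = {T0}  orig:{}
  T[2,2] 'b' = {T1}  orig:{}
  T[0,1] 'ba' = ∅
  T[1,2] 'ab' = {A}
  T[0,2] 'bab' = {S}

S ∈ T[0,2] ⇒ YES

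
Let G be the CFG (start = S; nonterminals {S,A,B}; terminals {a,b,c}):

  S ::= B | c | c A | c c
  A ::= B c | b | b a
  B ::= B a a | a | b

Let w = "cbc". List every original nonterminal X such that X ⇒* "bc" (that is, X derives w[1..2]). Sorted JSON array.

Convert to CNF:
  S -> B X4 | T0 A | T0 T0 | a | b | c
  A -> B T0 | T1 T2 | b
  B -> B X3 | a | b
  T0 -> c
  T1 -> b
  T2 -> a
  X3 -> T2 T2
  X4 -> T2 T2

Fill CYK table bottom-up (cells [i..j] with 1 ≤ i ≤ j ≤ 2 only):
  [1..1]={A,B,S,T1}  "b"  orig:{A,B,S}
  [2..2]={S,T0}  "c"  orig:{S}
  [1..2]={A}  "bc"

Original NTs in T[1,2] deriving "bc": ["A"]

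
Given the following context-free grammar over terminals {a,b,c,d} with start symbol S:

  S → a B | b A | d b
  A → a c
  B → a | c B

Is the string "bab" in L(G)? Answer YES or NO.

CNF form of G:
  S -> T0 B | T2 A | T3 T2
  A -> T0 T1
  B -> T1 B | a
  T0 -> a
  T1 -> c
  T2 -> b
  T3 -> d

CYK table (by increasing span):
  T[0,0] 'b' = {T2}  orig:{}
  T[1,1] 'a' = {B,T0}  orig:{B}
  T[2,2] 'b' = {T2}  orig:{}
  T[0,1] 'ba' = ∅
  T[1,2] 'ab' = ∅
  T[0,2] 'bab' = ∅

S ∉ T[0,2] ⇒ NO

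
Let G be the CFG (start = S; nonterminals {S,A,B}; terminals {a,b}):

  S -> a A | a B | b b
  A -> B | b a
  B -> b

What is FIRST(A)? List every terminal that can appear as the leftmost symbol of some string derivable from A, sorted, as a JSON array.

FIRST iteration:
round 1:
  A via A→b a: +{b}
  B via B→b: +{b}
  S via S→a A: +{a}
  S via S→b b: +{b}
  FIRST(S)={a,b}  FIRST(A)={b}  FIRST(B)={b}
round 2: done
  FIRST(S)={a,b}  FIRST(A)={b}  FIRST(B)={b}

FIRST(A) = ["b"]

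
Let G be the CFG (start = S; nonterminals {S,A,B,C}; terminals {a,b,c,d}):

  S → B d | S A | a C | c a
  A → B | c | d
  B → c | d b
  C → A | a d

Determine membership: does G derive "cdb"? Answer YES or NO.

Convert to CNF:
  S -> B T0 | S A | T2 C | T3 T2
  A -> T0 T1 | c | d
  B -> T0 T1 | c
  C -> T0 T1 | T2 T0 | c | d
  T0 -> d
  T1 -> b
  T2 -> a
  T3 -> c

Fill CYK table bottom-up:
  T[0,0] 'c' = {A,B,C,T3}  orig:{A,B,C}
  T[1,1] 'd' = {A,C,T0}  orig:{A,C}
  T[2,2] 'b' = {T1}  orig:{}
  T[0,1] 'cd' = {S}
  T[1,2] 'db' = {A,B,C}
  T[0,2] 'cdb' = ∅

S ∉ T[0,2] ⇒ NO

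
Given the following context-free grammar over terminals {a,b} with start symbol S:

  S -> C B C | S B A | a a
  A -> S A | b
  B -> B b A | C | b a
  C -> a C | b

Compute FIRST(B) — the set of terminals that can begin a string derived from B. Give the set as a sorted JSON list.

FIRST sets, iterate to fixpoint:
pass 1:
  A via A→b: +{b}
  B via B→b a: +{b}
  C via C→a C: +{a}
  C via C→b: +{b}
  S via S→C B C: +{a,b}
  FIRST(S)={a,b}  FIRST(A)={b}  FIRST(B)={b}  FIRST(C)={a,b}
pass 2:
  A via A→S A: +{a}
  B via B→C: +{a}
  FIRST(S)={a,b}  FIRST(A)={a,b}  FIRST(B)={a,b}  FIRST(C)={a,b}
pass 3: (stable)
  FIRST(S)={a,b}  FIRST(A)={a,b}  FIRST(B)={a,b}  FIRST(C)={a,b}

FIRST(B) = ["a", "b"]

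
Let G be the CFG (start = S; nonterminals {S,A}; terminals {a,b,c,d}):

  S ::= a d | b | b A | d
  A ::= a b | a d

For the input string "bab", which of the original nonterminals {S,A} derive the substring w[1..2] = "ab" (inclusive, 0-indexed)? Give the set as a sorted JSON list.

CNF form of G:
  S -> T0 T2 | T1 A | b | d
  A -> T0 T1 | T0 T2
  T0 -> a
  T1 -> b
  T2 -> d

Fill CYK table bottom-up, restricted to cells inside w[1..2]:
  cell(1,1) a: {T0}  orig:{}
  cell(2,2) b: {S,T1}  orig:{S}
  cell(1,2) ab: {A}

Original NTs in T[1,2] deriving "ab": ["A"]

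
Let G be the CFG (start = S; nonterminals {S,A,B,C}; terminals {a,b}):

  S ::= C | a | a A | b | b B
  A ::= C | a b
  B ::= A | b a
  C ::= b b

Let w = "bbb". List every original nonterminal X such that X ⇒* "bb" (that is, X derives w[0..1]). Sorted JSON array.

CNF form of G:
  S -> T0 A | T1 B | T1 T1 | a | b
  A -> T0 T1 | T1 T1
  B -> T0 T1 | T1 T0 | T1 T1
  C -> T1 T1
  T0 -> a
  T1 -> b

CYK table (by increasing span) (cells [i..j] with 0 ≤ i ≤ j ≤ 1 only):
  cell(0,0) b: {S,T1}  orig:{S}
  cell(1,1) b: {S,T1}  orig:{S}
  cell(0,1) bb: {A,B,C,S}

Original NTs in T[0,1] deriving "bb": ["A", "B", "C", "S"]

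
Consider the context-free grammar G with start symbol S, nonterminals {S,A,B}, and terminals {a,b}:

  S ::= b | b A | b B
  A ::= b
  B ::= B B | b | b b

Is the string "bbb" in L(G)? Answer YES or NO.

CNF form of G:
  S -> T0 A | T0 B | b
  A -> b
  B -> B B | T0 T0 | b
  T0 -> b

CYK table (by increasing span):
  cell(0,0) b: {A,B,S,T0}  orig:{A,B,S}
  cell(1,1) b: {A,B,S,T0}  orig:{A,B,S}
  cell(2,2) b: {A,B,S,T0}  orig:{A,B,S}
  cell(0,1) bb: {B,S}
  cell(1,2) bb: {B,S}
  cell(0,2) bbb: {B,S}

S ∈ T[0,2] ⇒ YES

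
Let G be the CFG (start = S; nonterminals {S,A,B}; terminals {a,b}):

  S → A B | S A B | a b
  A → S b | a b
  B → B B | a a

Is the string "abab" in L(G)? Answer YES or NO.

Convert to CNF:
  S -> A B | S X2 | T1 T0
  A -> S T0 | T1 T0
  B -> B B | T1 T1
  T0 -> b
  T1 -> a
  X2 -> A B

CYK fill:
  [0..0]={T1}  "a"  orig:{}
  [1..1]={T0}  "b"  orig:{}
  [2..2]={T1}  "a"  orig:{}
  [3..3]={T0}  "b"  orig:{}
  [0..1]={A,S}  "ab"
  [1..2]=∅  "ba"
  [2..3]={A,S}  "ab"
  [0..2]=∅  "aba"
  [1..3]=∅  "bab"
  [0..3]=∅  "abab"

S ∉ T[0,3] ⇒ NO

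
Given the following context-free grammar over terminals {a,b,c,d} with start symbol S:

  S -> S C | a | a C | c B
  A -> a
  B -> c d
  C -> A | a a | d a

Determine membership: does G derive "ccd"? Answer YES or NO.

CNF form of G:
  S -> S C | T0 B | T2 C | a
  A -> a
  B -> T0 T1
  C -> T1 T2 | T2 T2 | a
  T0 -> c
  T1 -> d
  T2 -> a

Fill CYK table bottom-up:
  [0..0]={T0}  "c"  orig:{}
  [1..1]={T0}  "c"  orig:{}
  [2..2]={T1}  "d"  orig:{}
  [0..1]=∅  "cc"
  [1..2]={B}  "cd"
  [0..2]={S}  "ccd"

S ∈ T[0,2] ⇒ YES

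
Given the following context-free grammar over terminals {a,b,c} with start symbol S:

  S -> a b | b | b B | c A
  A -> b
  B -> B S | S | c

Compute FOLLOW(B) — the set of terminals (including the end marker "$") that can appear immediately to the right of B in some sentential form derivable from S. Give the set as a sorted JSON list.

FIRST iteration:
round 1:
  A via A→b: +{b}
  B via B→c: +{c}
  S via S→a b: +{a}
  S via S→b: +{b}
  S via S→c A: +{c}
  S: {a,b,c}  A: {b}  B: {c}
round 2:
  B via B→S: +{a,b}
  S: {a,b,c}  A: {b}  B: {a,b,c}
round 3: (stable)
  S: {a,b,c}  A: {b}  B: {a,b,c}

FOLLOW iteration:
FOLLOW(S) := {$}
round 1:
  B→B S: FOLLOW(B) ⊇ FIRST(S) = {a,b,c}; new: +{a,b,c}
  B→B S: FOLLOW(S) ⊇ FOLLOW(B) ⊇ {a,b,c}; new: +{a,b,c}
  S→b B: FOLLOW(B) ⊇ FOLLOW(S) ⊇ {$,a,b,c}; new: +{$}
  S→c A: FOLLOW(A) ⊇ FOLLOW(S) ⊇ {$,a,b,c}; new: +{$,a,b,c}
  FOLLOW(S)={$,a,b,c}  FOLLOW(A)={$,a,b,c}  FOLLOW(B)={$,a,b,c}
round 2: (stable)
  FOLLOW(S)={$,a,b,c}  FOLLOW(A)={$,a,b,c}  FOLLOW(B)={$,a,b,c}

FOLLOW(B) = ["$", "a", "b", "c"]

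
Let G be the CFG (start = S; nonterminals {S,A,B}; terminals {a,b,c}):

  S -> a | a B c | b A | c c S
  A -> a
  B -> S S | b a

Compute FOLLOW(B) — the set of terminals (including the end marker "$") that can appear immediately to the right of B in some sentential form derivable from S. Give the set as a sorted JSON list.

Compute FIRST by fixpoint:
pass 1:
  A via A→a: +{a}
  B via B→b a: +{b}
  S via S→a: +{a}
  S via S→b A: +{b}
  S via S→c c S: +{c}
  S: {a,b,c}  A: {a}  B: {b}
pass 2:
  B via B→S S: +{a,c}
  S: {a,b,c}  A: {a}  B: {a,b,c}
pass 3: (stable)
  S: {a,b,c}  A: {a}  B: {a,b,c}

Compute FOLLOW by fixpoint:
seed FOLLOW(S) with $
pass 1:
  B→S S: FOLLOW(S) ⊇ FIRST(S) = {a,b,c}; new: +{a,b,c}
  S→a B c: FOLLOW(B) ⊇ FIRST(c) = {c}; new: +{c}
  S→b A: FOLLOW(A) ⊇ FOLLOW(S) ⊇ {$,a,b,c}; new: +{$,a,b,c}
  FOLLOW[S]={$,a,b,c}  FOLLOW[A]={$,a,b,c}  FOLLOW[B]={c}
pass 2: — fixpoint
  FOLLOW[S]={$,a,b,c}  FOLLOW[A]={$,a,b,c}  FOLLOW[B]={c}

FOLLOW(B) = ["c"]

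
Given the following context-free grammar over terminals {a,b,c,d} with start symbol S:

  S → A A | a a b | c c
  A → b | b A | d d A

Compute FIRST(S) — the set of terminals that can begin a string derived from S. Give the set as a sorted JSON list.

FIRST sets, iterate to fixpoint:
pass 1:
  A via A→b: +{b}
  A via A→d d A: +{d}
  S via S→A A: +{b,d}
  S via S→a a b: +{a}
  S via S→c c: +{c}
  FIRST(S)={a,b,c,d}  FIRST(A)={b,d}
pass 2: (no change)
  FIRST(S)={a,b,c,d}  FIRST(A)={b,d}

FIRST(S) = ["a", "b", "c", "d"]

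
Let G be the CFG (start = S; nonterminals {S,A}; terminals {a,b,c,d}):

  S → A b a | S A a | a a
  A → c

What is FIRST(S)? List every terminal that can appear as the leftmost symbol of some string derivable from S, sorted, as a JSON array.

FIRST sets, iterate to fixpoint:
pass 1:
  A via A→c: +{c}
  S via S→A b a: +{c}
  S via S→a a: +{a}
  FIRST(S)={a,c}  FIRST(A)={c}
pass 2: (stable)
  FIRST(S)={a,c}  FIRST(A)={c}

FIRST(S) = ["a", "c"]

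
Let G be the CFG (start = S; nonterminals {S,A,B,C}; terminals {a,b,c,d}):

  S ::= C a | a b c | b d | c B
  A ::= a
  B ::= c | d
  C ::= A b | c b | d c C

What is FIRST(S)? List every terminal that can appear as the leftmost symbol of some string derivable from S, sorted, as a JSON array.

FIRST sets, iterate to fixpoint:
pass 1:
  A via A→a: +{a}
  B via B→c: +{c}
  B via B→d: +{d}
  C via C→A b: +{a}
  C via C→c b: +{c}
  C via C→d c C: +{d}
  S via S→C a: +{a,c,d}
  S via S→b d: +{b}
  S: {a,b,c,d}  A: {a}  B: {c,d}  C: {a,c,d}
pass 2: (no change)
  S: {a,b,c,d}  A: {a}  B: {c,d}  C: {a,c,d}

FIRST(S) = ["a", "b", "c", "d"]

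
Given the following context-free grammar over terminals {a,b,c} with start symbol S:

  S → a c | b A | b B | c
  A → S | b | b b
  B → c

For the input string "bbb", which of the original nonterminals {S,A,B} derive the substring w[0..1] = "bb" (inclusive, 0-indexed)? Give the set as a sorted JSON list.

CNF form of G:
  S -> T0 T1 | T2 A | T2 B | c
  A -> T0 T1 | T2 A | T2 B | T2 T2 | b | c
  B -> c
  T0 -> a
  T1 -> c
  T2 -> b

CYK fill — only the sub-triangle for w[0..1]:
  cell(0,0) b: {A,T2}  orig:{A}
  cell(1,1) b: {A,T2}  orig:{A}
  cell(0,1) bb: {A,S}

Original NTs in T[0,1] deriving "bb": ["A", "S"]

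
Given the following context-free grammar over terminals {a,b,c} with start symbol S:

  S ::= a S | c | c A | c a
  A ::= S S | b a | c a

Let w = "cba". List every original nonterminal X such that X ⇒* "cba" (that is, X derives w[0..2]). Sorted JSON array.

CNF form of G:
  S -> T1 S | T2 A | T2 T1 | c
  A -> S S | T0 T1 | T2 T1
  T0 -> b
  T1 -> a
  T2 -> c

Fill CYK table bottom-up, restricted to cells inside w[0..2]:
  T[0,0] 'c' = {S,T2}  orig:{S}
  T[1,1] 'b' = {T0}  orig:{}
  T[2,2] 'a' = {T1}  orig:{}
  T[0,1] 'cb' = ∅
  T[1,2] 'ba' = {A}
  T[0,2] 'cba' = {S}

Original NTs in T[0,2] deriving "cba": ["S"]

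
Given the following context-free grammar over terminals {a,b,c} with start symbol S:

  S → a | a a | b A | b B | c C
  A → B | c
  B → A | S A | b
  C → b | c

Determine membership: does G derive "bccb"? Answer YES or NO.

Convert to CNF:
  S -> T0 T0 | T1 A | T1 B | T2 C | a
  A -> S A | b | c
  B -> S A | b | c
  C -> b | c
  T0 -> a
  T1 -> b
  T2 -> c

CYK fill:
  [0..0]={A,B,C,T1}  "b"  orig:{A,B,C}
  [1..1]={A,B,C,T2}  "c"  orig:{A,B,C}
  [2..2]={A,B,C,T2}  "c"  orig:{A,B,C}
  [3..3]={A,B,C,T1}  "b"  orig:{A,B,C}
  [0..1]={S}  "bc"
  [1..2]={S}  "cc"
  [2..3]={S}  "cb"
  [0..2]={A,B}  "bcc"
  [1..3]={A,B}  "ccb"
  [0..3]={S}  "bccb"

S ∈ T[0,3] ⇒ YES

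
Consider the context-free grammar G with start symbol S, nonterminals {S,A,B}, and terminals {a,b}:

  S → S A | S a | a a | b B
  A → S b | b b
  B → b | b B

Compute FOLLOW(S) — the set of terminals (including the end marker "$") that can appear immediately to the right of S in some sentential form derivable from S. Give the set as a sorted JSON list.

Compute FIRST by fixpoint:
[1]
  A via A→b b: +{b}
  B via B→b: +{b}
  S via S→a a: +{a}
  S via S→b B: +{b}
  FIRST(S)={a,b}  FIRST(A)={b}  FIRST(B)={b}
[2]
  A via A→S b: +{a}
  FIRST(S)={a,b}  FIRST(A)={a,b}  FIRST(B)={b}
[3] (no change)
  FIRST(S)={a,b}  FIRST(A)={a,b}  FIRST(B)={b}

FOLLOW sets:
initialize: $ ∈ FOLLOW(S)
round 1:
  A→S b: FOLLOW(S) ⊇ FIRST(b) = {b}; new: +{b}
  S→S A: FOLLOW(S) ⊇ FIRST(A) = {a,b}; new: +{a}
  S→S A: FOLLOW(A) ⊇ FOLLOW(S) ⊇ {$,a,b}; new: +{$,a,b}
  S→b B: FOLLOW(B) ⊇ FOLLOW(S) ⊇ {$,a,b}; new: +{$,a,b}
  FOLLOW(S)={$,a,b}  FOLLOW(A)={$,a,b}  FOLLOW(B)={$,a,b}
round 2: — fixpoint
  FOLLOW(S)={$,a,b}  FOLLOW(A)={$,a,b}  FOLLOW(B)={$,a,b}

FOLLOW(S) = ["$", "a", "b"]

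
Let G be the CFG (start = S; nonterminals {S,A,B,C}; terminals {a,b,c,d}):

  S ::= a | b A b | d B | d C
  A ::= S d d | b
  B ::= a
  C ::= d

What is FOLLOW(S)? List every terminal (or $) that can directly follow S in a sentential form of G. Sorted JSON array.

FIRST iteration:
pass 1:
  A via A→b: +{b}
  B via B→a: +{a}
  C via C→d: +{d}
  S via S→a: +{a}
  S via S→b A b: +{b}
  S via S→d B: +{d}
  FIRST[S]={a,b,d}  FIRST[A]={b}  FIRST[B]={a}  FIRST[C]={d}
pass 2:
  A via A→S d d: +{a,d}
  FIRST[S]={a,b,d}  FIRST[A]={a,b,d}  FIRST[B]={a}  FIRST[C]={d}
pass 3: (stable)
  FIRST[S]={a,b,d}  FIRST[A]={a,b,d}  FIRST[B]={a}  FIRST[C]={d}

FOLLOW iteration:
initialize: $ ∈ FOLLOW(S)
[1]
  A→S d d: FOLLOW(S) ⊇ FIRST(d) = {d}; new: +{d}
  S→b A b: FOLLOW(A) ⊇ FIRST(b) = {b}; new: +{b}
  S→d B: FOLLOW(B) ⊇ FOLLOW(S) ⊇ {$,d}; new: +{$,d}
  S→d C: FOLLOW(C) ⊇ FOLLOW(S) ⊇ {$,d}; new: +{$,d}
  FOLLOW[S]={$,d}  FOLLOW[A]={b}  FOLLOW[B]={$,d}  FOLLOW[C]={$,d}
[2] — fixpoint
  FOLLOW[S]={$,d}  FOLLOW[A]={b}  FOLLOW[B]={$,d}  FOLLOW[C]={$,d}

FOLLOW(S) = ["$", "d"]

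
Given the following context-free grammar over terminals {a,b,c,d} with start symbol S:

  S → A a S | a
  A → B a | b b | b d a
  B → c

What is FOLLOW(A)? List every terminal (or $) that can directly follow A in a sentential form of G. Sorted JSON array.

Compute FIRST by fixpoint:
round 1:
  A via A→b b: +{b}
  B via B→c: +{c}
  S via S→A a S: +{b}
  S via S→a: +{a}
  FIRST[S]={a,b}  FIRST[A]={b}  FIRST[B]={c}
round 2:
  A via A→B a: +{c}
  S via S→A a S: +{c}
  FIRST[S]={a,b,c}  FIRST[A]={b,c}  FIRST[B]={c}
round 3: (no change)
  FIRST[S]={a,b,c}  FIRST[A]={b,c}  FIRST[B]={c}

Compute FOLLOW by fixpoint:
seed FOLLOW(S) with $
[1]
  A→B a: FOLLOW(B) ⊇ FIRST(a) = {a}; new: +{a}
  S→A a S: FOLLOW(A) ⊇ FIRST(a) = {a}; new: +{a}
  S: {$}  A: {a}  B: {a}
[2] — fixpoint
  S: {$}  A: {a}  B: {a}

FOLLOW(A) = ["a"]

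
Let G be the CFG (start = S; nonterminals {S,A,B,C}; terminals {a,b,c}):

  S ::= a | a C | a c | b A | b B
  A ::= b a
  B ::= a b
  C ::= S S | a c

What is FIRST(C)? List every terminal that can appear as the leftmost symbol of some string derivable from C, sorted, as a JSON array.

FIRST sets, iterate to fixpoint:
round 1:
  A via A→b a: +{b}
  B via B→a b: +{a}
  C via C→a c: +{a}
  S via S→a: +{a}
  S via S→b A: +{b}
  FIRST[S]={a,b}  FIRST[A]={b}  FIRST[B]={a}  FIRST[C]={a}
round 2:
  C via C→S S: +{b}
  FIRST[S]={a,b}  FIRST[A]={b}  FIRST[B]={a}  FIRST[C]={a,b}
round 3: (no change)
  FIRST[S]={a,b}  FIRST[A]={b}  FIRST[B]={a}  FIRST[C]={a,b}

FIRST(C) = ["a", "b"]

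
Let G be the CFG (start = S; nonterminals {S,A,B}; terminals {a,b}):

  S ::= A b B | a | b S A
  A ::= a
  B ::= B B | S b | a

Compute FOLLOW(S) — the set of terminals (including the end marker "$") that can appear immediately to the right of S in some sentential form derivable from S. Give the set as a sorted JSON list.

Compute FIRST by fixpoint:
pass 1:
  A via A→a: +{a}
  B via B→a: +{a}
  S via S→A b B: +{a}
  S via S→b S A: +{b}
  S: {a,b}  A: {a}  B: {a}
pass 2:
  B via B→S b: +{b}
  S: {a,b}  A: {a}  B: {a,b}
pass 3: (no change)
  S: {a,b}  A: {a}  B: {a,b}

Compute FOLLOW by fixpoint:
initialize: $ ∈ FOLLOW(S)
round 1:
  B→B B: FOLLOW(B) ⊇ FIRST(B) = {a,b}; new: +{a,b}
  B→S b: FOLLOW(S) ⊇ FIRST(b) = {b}; new: +{b}
  S→A b B: FOLLOW(A) ⊇ FIRST(b) = {b}; new: +{b}
  S→A b B: FOLLOW(B) ⊇ FOLLOW(S) ⊇ {$,b}; new: +{$}
  S→b S A: FOLLOW(S) ⊇ FIRST(A) = {a}; new: +{a}
  S→b S A: FOLLOW(A) ⊇ FOLLOW(S) ⊇ {$,a,b}; new: +{$,a}
  S: {$,a,b}  A: {$,a,b}  B: {$,a,b}
round 2: — fixpoint
  S: {$,a,b}  A: {$,a,b}  B: {$,a,b}

FOLLOW(S) = ["$", "a", "b"]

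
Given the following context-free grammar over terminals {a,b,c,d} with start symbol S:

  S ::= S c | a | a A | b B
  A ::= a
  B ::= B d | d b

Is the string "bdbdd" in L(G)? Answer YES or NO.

Convert to CNF:
  S -> S T2 | T1 B | T3 A | a
  A -> a
  B -> B T0 | T0 T1
  T0 -> d
  T1 -> b
  T2 -> c
  T3 -> a

Fill CYK table bottom-up:
  [0..0]={T1}  "b"  orig:{}
  [1..1]={T0}  "d"  orig:{}
  [2..2]={T1}  "b"  orig:{}
  [3..3]={T0}  "d"  orig:{}
  [4..4]={T0}  "d"  orig:{}
  [0..1]=∅  "bd"
  [1..2]={B}  "db"
  [2..3]=∅  "bd"
  [3..4]=∅  "dd"
  [0..2]={S}  "bdb"
  [1..3]={B}  "dbd"
  [2..4]=∅  "bdd"
  [0..3]={S}  "bdbd"
  [1..4]={B}  "dbdd"
  [0..4]={S}  "bdbdd"

S ∈ T[0,4] ⇒ YES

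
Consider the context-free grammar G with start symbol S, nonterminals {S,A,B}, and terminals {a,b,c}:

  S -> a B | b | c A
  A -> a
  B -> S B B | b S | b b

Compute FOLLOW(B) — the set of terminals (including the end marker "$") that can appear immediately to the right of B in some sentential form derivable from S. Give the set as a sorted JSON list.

FIRST sets, iterate to fixpoint:
[1]
  A via A→a: +{a}
  B via B→b S: +{b}
  S via S→a B: +{a}
  S via S→b: +{b}
  S via S→c A: +{c}
  S: {a,b,c}  A: {a}  B: {b}
[2]
  B via B→S B B: +{a,c}
  S: {a,b,c}  A: {a}  B: {a,b,c}
[3] (stable)
  S: {a,b,c}  A: {a}  B: {a,b,c}

Compute FOLLOW by fixpoint:
seed FOLLOW(S) with $
[1]
  B→S B B: FOLLOW(S) ⊇ FIRST(B) = {a,b,c}; new: +{a,b,c}
  B→S B B: FOLLOW(B) ⊇ FIRST(B) = {a,b,c}; new: +{a,b,c}
  S→a B: FOLLOW(B) ⊇ FOLLOW(S) ⊇ {$,a,b,c}; new: +{$}
  S→c A: FOLLOW(A) ⊇ FOLLOW(S) ⊇ {$,a,b,c}; new: +{$,a,b,c}
  FOLLOW[S]={$,a,b,c}  FOLLOW[A]={$,a,b,c}  FOLLOW[B]={$,a,b,c}
[2] (no change)
  FOLLOW[S]={$,a,b,c}  FOLLOW[A]={$,a,b,c}  FOLLOW[B]={$,a,b,c}

FOLLOW(B) = ["$", "a", "b", "c"]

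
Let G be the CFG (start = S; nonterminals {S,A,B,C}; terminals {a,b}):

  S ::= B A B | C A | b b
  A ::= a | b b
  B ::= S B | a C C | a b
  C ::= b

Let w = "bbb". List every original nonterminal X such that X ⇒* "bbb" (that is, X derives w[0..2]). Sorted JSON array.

CNF form of G:
  S -> B X3 | C A | T0 T0
  A -> T0 T0 | a
  B -> S B | T1 T0 | T1 X2
  C -> b
  T0 -> b
  T1 -> a
  X2 -> C C
  X3 -> A B

CYK table (by increasing span), restricted to cells inside w[0..2]:
  [0..0]={C,T0}  "b"  orig:{C}
  [1..1]={C,T0}  "b"  orig:{C}
  [2..2]={C,T0}  "b"  orig:{C}
  [0..1]={A,S,X2}  "bb"  orig:{A,S}
  [1..2]={A,S,X2}  "bb"  orig:{A,S}
  [0..2]={S}  "bbb"

Original NTs in T[0,2] deriving "bbb": ["S"]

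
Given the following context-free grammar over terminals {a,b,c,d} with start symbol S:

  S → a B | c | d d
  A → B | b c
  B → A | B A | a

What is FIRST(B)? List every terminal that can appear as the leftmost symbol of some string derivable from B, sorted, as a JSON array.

FIRST sets, iterate to fixpoint:
pass 1:
  A via A→b c: +{b}
  B via B→A: +{b}
  B via B→a: +{a}
  S via S→a B: +{a}
  S via S→c: +{c}
  S via S→d d: +{d}
  FIRST[S]={a,c,d}  FIRST[A]={b}  FIRST[B]={a,b}
pass 2:
  A via A→B: +{a}
  FIRST[S]={a,c,d}  FIRST[A]={a,b}  FIRST[B]={a,b}
pass 3: (no change)
  FIRST[S]={a,c,d}  FIRST[A]={a,b}  FIRST[B]={a,b}

FIRST(B) = ["a", "b"]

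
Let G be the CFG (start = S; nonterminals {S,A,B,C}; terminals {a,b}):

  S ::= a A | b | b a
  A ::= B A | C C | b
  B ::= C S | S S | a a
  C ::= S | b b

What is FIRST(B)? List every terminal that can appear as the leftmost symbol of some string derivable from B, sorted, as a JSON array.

Compute FIRST by fixpoint:
round 1:
  A via A→b: +{b}
  B via B→a a: +{a}
  C via C→b b: +{b}
  S via S→a A: +{a}
  S via S→b: +{b}
  S: {a,b}  A: {b}  B: {a}  C: {b}
round 2:
  A via A→B A: +{a}
  B via B→C S: +{b}
  C via C→S: +{a}
  S: {a,b}  A: {a,b}  B: {a,b}  C: {a,b}
round 3: (stable)
  S: {a,b}  A: {a,b}  B: {a,b}  C: {a,b}

FIRST(B) = ["a", "b"]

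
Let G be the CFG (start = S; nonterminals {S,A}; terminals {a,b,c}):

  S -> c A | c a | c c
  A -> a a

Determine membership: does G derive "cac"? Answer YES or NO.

CNF form of G:
  S -> T1 A | T1 T0 | T1 T1
  A -> T0 T0
  T0 -> a
  T1 -> c

CYK fill:
  [0..0]={T1}  "c"  orig:{}
  [1..1]={T0}  "a"  orig:{}
  [2..2]={T1}  "c"  orig:{}
  [0..1]={S}  "ca"
  [1..2]=∅  "ac"
  [0..2]=∅  "cac"

S ∉ T[0,2] ⇒ NO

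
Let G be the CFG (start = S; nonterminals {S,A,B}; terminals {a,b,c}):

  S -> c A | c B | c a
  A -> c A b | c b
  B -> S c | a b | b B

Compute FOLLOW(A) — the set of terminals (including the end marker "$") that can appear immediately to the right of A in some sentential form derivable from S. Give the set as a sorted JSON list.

FIRST sets, iterate to fixpoint:
round 1:
  A via A→c A b: +{c}
  B via B→a b: +{a}
  B via B→b B: +{b}
  S via S→c A: +{c}
  FIRST[S]={c}  FIRST[A]={c}  FIRST[B]={a,b}
round 2:
  B via B→S c: +{c}
  FIRST[S]={c}  FIRST[A]={c}  FIRST[B]={a,b,c}
round 3: done
  FIRST[S]={c}  FIRST[A]={c}  FIRST[B]={a,b,c}

FOLLOW sets:
seed FOLLOW(S) with $
pass 1:
  A→c A b: FOLLOW(A) ⊇ FIRST(b) = {b}; new: +{b}
  B→S c: FOLLOW(S) ⊇ FIRST(c) = {c}; new: +{c}
  S→c A: FOLLOW(A) ⊇ FOLLOW(S) ⊇ {$,c}; new: +{$,c}
  S→c B: FOLLOW(B) ⊇ FOLLOW(S) ⊇ {$,c}; new: +{$,c}
  FOLLOW[S]={$,c}  FOLLOW[A]={$,b,c}  FOLLOW[B]={$,c}
pass 2: — fixpoint
  FOLLOW[S]={$,c}  FOLLOW[A]={$,b,c}  FOLLOW[B]={$,c}

FOLLOW(A) = ["$", "b", "c"]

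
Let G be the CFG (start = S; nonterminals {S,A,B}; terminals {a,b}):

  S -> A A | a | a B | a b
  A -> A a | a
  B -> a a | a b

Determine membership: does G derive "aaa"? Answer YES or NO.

Convert to CNF:
  S -> A A | T0 B | T0 T1 | a
  A -> A T0 | a
  B -> T0 T0 | T0 T1
  T0 -> a
  T1 -> b

CYK fill:
  [0..0]={A,S,T0}  "a"  orig:{A,S}
  [1..1]={A,S,T0}  "a"  orig:{A,S}
  [2..2]={A,S,T0}  "a"  orig:{A,S}
  [0..1]={A,B,S}  "aa"
  [1..2]={A,B,S}  "aa"
  [0..2]={A,S}  "aaa"

S ∈ T[0,2] ⇒ YES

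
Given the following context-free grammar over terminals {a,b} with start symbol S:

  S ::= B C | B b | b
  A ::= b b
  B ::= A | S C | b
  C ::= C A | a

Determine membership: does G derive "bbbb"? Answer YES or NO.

Convert to CNF:
  S -> B C | B T0 | b
  A -> T0 T0
  B -> S C | T0 T0 | b
  C -> C A | a
  T0 -> b

CYK table (by increasing span):
  cell(0,0) b: {B,S,T0}  orig:{B,S}
  cell(1,1) b: {B,S,T0}  orig:{B,S}
  cell(2,2) b: {B,S,T0}  orig:{B,S}
  cell(3,3) b: {B,S,T0}  orig:{B,S}
  cell(0,1) bb: {A,B,S}
  cell(1,2) bb: {A,B,S}
  cell(2,3) bb: {A,B,S}
  cell(0,2) bbb: {S}
  cell(1,3) bbb: {S}
  cell(0,3) bbbb: ∅

S ∉ T[0,3] ⇒ NO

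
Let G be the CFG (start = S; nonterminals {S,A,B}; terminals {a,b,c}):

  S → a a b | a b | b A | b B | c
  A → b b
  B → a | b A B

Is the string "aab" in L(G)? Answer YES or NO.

CNF form of G:
  S -> T0 A | T0 B | T1 T0 | T1 X3 | c
  A -> T0 T0
  B -> T0 X2 | a
  T0 -> b
  T1 -> a
  X2 -> A B
  X3 -> T1 T0

CYK table (by increasing span):
  [0..0]={B,T1}  "a"  orig:{B}
  [1..1]={B,T1}  "a"  orig:{B}
  [2..2]={T0}  "b"  orig:{}
  [0..1]=∅  "aa"
  [1..2]={S,X3}  "ab"  orig:{S}
  [0..2]={S}  "aab"

S ∈ T[0,2] ⇒ YES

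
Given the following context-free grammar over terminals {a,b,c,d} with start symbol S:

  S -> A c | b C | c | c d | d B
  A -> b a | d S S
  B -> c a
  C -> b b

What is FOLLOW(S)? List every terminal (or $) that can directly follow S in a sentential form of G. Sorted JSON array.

Compute FIRST by fixpoint:
round 1:
  A via A→b a: +{b}
  A via A→d S S: +{d}
  B via B→c a: +{c}
  C via C→b b: +{b}
  S via S→A c: +{b,d}
  S via S→c: +{c}
  FIRST(S)={b,c,d}  FIRST(A)={b,d}  FIRST(B)={c}  FIRST(C)={b}
round 2: (stable)
  FIRST(S)={b,c,d}  FIRST(A)={b,d}  FIRST(B)={c}  FIRST(C)={b}

FOLLOW sets:
FOLLOW(S) := {$}
iter 1:
  A→d S S: FOLLOW(S) ⊇ FIRST(S) = {b,c,d}; new: +{b,c,d}
  S→A c: FOLLOW(A) ⊇ FIRST(c) = {c}; new: +{c}
  S→b C: FOLLOW(C) ⊇ FOLLOW(S) ⊇ {$,b,c,d}; new: +{$,b,c,d}
  S→d B: FOLLOW(B) ⊇ FOLLOW(S) ⊇ {$,b,c,d}; new: +{$,b,c,d}
  S: {$,b,c,d}  A: {c}  B: {$,b,c,d}  C: {$,b,c,d}
iter 2: done
  S: {$,b,c,d}  A: {c}  B: {$,b,c,d}  C: {$,b,c,d}

FOLLOW(S) = ["$", "b", "c", "d"]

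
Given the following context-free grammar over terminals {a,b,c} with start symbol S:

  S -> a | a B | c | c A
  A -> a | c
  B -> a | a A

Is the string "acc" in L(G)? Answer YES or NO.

CNF form of G:
  S -> T0 B | T1 A | a | c
  A -> a | c
  B -> T0 A | a
  T0 -> a
  T1 -> c

Fill CYK table bottom-up:
  [0..0]={A,B,S,T0}  "a"  orig:{A,B,S}
  [1..1]={A,S,T1}  "c"  orig:{A,S}
  [2..2]={A,S,T1}  "c"  orig:{A,S}
  [0..1]={B}  "ac"
  [1..2]={S}  "cc"
  [0..2]=∅  "acc"

S ∉ T[0,2] ⇒ NO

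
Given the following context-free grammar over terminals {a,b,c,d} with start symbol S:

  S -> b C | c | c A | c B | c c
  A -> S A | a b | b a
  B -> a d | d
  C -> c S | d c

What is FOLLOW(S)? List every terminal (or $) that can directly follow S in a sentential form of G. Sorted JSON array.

FIRST iteration:
iter 1:
  A via A→a b: +{a}
  A via A→b a: +{b}
  B via B→a d: +{a}
  B via B→d: +{d}
  C via C→c S: +{c}
  C via C→d c: +{d}
  S via S→b C: +{b}
  S via S→c: +{c}
  FIRST[S]={b,c}  FIRST[A]={a,b}  FIRST[B]={a,d}  FIRST[C]={c,d}
iter 2:
  A via A→S A: +{c}
  FIRST[S]={b,c}  FIRST[A]={a,b,c}  FIRST[B]={a,d}  FIRST[C]={c,d}
iter 3: — fixpoint
  FIRST[S]={b,c}  FIRST[A]={a,b,c}  FIRST[B]={a,d}  FIRST[C]={c,d}

FOLLOW sets:
seed FOLLOW(S) with $
iter 1:
  A→S A: FOLLOW(S) ⊇ FIRST(A) = {a,b,c}; new: +{a,b,c}
  S→b C: FOLLOW(C) ⊇ FOLLOW(S) ⊇ {$,a,b,c}; new: +{$,a,b,c}
  S→c A: FOLLOW(A) ⊇ FOLLOW(S) ⊇ {$,a,b,c}; new: +{$,a,b,c}
  S→c B: FOLLOW(B) ⊇ FOLLOW(S) ⊇ {$,a,b,c}; new: +{$,a,b,c}
  FOLLOW(S)={$,a,b,c}  FOLLOW(A)={$,a,b,c}  FOLLOW(B)={$,a,b,c}  FOLLOW(C)={$,a,b,c}
iter 2: (no change)
  FOLLOW(S)={$,a,b,c}  FOLLOW(A)={$,a,b,c}  FOLLOW(B)={$,a,b,c}  FOLLOW(C)={$,a,b,c}

FOLLOW(S) = ["$", "a", "b", "c"]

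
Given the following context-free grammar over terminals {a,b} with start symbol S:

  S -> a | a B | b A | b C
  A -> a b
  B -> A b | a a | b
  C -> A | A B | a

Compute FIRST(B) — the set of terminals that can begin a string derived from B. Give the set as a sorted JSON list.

FIRST sets, iterate to fixpoint:
pass 1:
  A via A→a b: +{a}
  B via B→A b: +{a}
  B via B→b: +{b}
  C via C→A: +{a}
  S via S→a: +{a}
  S via S→b A: +{b}
  S: {a,b}  A: {a}  B: {a,b}  C: {a}
pass 2: (stable)
  S: {a,b}  A: {a}  B: {a,b}  C: {a}

FIRST(B) = ["a", "b"]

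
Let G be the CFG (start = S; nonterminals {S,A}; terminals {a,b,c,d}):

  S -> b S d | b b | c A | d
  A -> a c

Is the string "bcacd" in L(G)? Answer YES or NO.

Convert to CNF:
  S -> T1 A | T2 T2 | T2 X4 | d
  A -> T0 T1
  T0 -> a
  T1 -> c
  T2 -> b
  T3 -> d
  X4 -> S T3

CYK fill:
  cell(0,0) b: {T2}  orig:{}
  cell(1,1) c: {T1}  orig:{}
  cell(2,2) a: {T0}  orig:{}
  cell(3,3) c: {T1}  orig:{}
  cell(4,4) d: {S,T3}  orig:{S}
  cell(0,1) bc: ∅
  cell(1,2) ca: ∅
  cell(2,3) ac: {A}
  cell(3,4) cd: ∅
  cell(0,2) bca: ∅
  cell(1,3) cac: {S}
  cell(2,4) acd: ∅
  cell(0,3) bcac: ∅
  cell(1,4) cacd: {X4}  orig:{}
  cell(0,4) bcacd: {S}

S ∈ T[0,4] ⇒ YES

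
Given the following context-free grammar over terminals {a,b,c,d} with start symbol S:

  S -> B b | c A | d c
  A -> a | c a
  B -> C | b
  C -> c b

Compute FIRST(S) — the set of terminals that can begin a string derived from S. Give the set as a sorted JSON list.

FIRST sets, iterate to fixpoint:
pass 1:
  A via A→a: +{a}
  A via A→c a: +{c}
  B via B→b: +{b}
  C via C→c b: +{c}
  S via S→B b: +{b}
  S via S→c A: +{c}
  S via S→d c: +{d}
  S: {b,c,d}  A: {a,c}  B: {b}  C: {c}
pass 2:
  B via B→C: +{c}
  S: {b,c,d}  A: {a,c}  B: {b,c}  C: {c}
pass 3: — fixpoint
  S: {b,c,d}  A: {a,c}  B: {b,c}  C: {c}

FIRST(S) = ["b", "c", "d"]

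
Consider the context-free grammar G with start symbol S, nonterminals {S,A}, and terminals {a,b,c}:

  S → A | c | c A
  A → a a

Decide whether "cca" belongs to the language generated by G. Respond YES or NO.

Convert to CNF:
  S -> T0 T0 | T1 A | c
  A -> T0 T0
  T0 -> a
  T1 -> c

Fill CYK table bottom-up:
  T[0,0] 'c' = {S,T1}  orig:{S}
  T[1,1] 'c' = {S,T1}  orig:{S}
  T[2,2] 'a' = {T0}  orig:{}
  T[0,1] 'cc' = ∅
  T[1,2] 'ca' = ∅
  T[0,2] 'cca' = ∅

S ∉ T[0,2] ⇒ NO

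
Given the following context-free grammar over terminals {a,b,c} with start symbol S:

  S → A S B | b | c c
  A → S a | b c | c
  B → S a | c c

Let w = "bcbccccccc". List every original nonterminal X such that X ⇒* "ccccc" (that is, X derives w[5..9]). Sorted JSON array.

Convert to CNF:
  S -> A X3 | T2 T2 | b
  A -> S T0 | T1 T2 | c
  B -> S T0 | T2 T2
  T0 -> a
  T1 -> b
  T2 -> c
  X3 -> S B

CYK table (by increasing span) (cells [i..j] with 5 ≤ i ≤ j ≤ 9 only):
  cell(5,5) c: {A,T2}  orig:{A}
  cell(6,6) c: {A,T2}  orig:{A}
  cell(7,7) c: {A,T2}  orig:{A}
  cell(8,8) c: {A,T2}  orig:{A}
  cell(9,9) c: {A,T2}  orig:{A}
  cell(5,6) cc: {B,S}
  cell(6,7) cc: {B,S}
  cell(7,8) cc: {B,S}
  cell(8,9) cc: {B,S}
  cell(5,7) ccc: ∅
  cell(6,8) ccc: ∅
  cell(7,9) ccc: ∅
  cell(5,8) cccc: {X3}  orig:{}
  cell(6,9) cccc: {X3}  orig:{}
  cell(5,9) ccccc: {S}

Original NTs in T[5,9] deriving "ccccc": ["S"]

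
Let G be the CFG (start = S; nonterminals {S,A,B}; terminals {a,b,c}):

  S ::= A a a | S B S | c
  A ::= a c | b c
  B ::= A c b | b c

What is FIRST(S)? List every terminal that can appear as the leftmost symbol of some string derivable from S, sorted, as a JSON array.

FIRST iteration:
round 1:
  A via A→a c: +{a}
  A via A→b c: +{b}
  B via B→A c b: +{a,b}
  S via S→A a a: +{a,b}
  S via S→c: +{c}
  FIRST[S]={a,b,c}  FIRST[A]={a,b}  FIRST[B]={a,b}
round 2: done
  FIRST[S]={a,b,c}  FIRST[A]={a,b}  FIRST[B]={a,b}

FIRST(S) = ["a", "b", "c"]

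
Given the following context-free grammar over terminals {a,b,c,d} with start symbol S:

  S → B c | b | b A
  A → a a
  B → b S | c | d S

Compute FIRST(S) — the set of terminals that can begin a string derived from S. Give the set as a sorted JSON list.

FIRST iteration:
[1]
  A via A→a a: +{a}
  B via B→b S: +{b}
  B via B→c: +{c}
  B via B→d S: +{d}
  S via S→B c: +{b,c,d}
  S: {b,c,d}  A: {a}  B: {b,c,d}
[2] — fixpoint
  S: {b,c,d}  A: {a}  B: {b,c,d}

FIRST(S) = ["b", "c", "d"]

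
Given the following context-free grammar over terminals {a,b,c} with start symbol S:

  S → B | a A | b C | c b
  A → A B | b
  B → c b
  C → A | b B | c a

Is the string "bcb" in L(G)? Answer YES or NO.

Convert to CNF:
  S -> T0 T1 | T1 C | T2 A
  A -> A B | b
  B -> T0 T1
  C -> A B | T0 T2 | T1 B | b
  T0 -> c
  T1 -> b
  T2 -> a

Fill CYK table bottom-up:
  cell(0,0) b: {A,C,T1}  orig:{A,C}
  cell(1,1) c: {T0}  orig:{}
  cell(2,2) b: {A,C,T1}  orig:{A,C}
  cell(0,1) bc: ∅
  cell(1,2) cb: {B,S}
  cell(0,2) bcb: {A,C}

S ∉ T[0,2] ⇒ NO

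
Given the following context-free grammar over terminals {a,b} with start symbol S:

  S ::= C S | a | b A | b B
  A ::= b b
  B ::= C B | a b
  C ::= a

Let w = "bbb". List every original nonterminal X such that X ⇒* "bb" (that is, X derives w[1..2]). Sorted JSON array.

CNF form of G:
  S -> C S | T0 A | T0 B | a
  A -> T0 T0
  B -> C B | T1 T0
  C -> a
  T0 -> b
  T1 -> a

CYK fill, restricted to cells inside w[1..2]:
  [1..1]={T0}  "b"  orig:{}
  [2..2]={T0}  "b"  orig:{}
  [1..2]={A}  "bb"

Original NTs in T[1,2] deriving "bb": ["A"]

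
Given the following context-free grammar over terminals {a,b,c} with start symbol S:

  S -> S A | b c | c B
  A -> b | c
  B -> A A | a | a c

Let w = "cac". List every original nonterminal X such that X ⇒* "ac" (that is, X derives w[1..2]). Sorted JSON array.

CNF form of G:
  S -> S A | T1 B | T2 T1
  A -> b | c
  B -> A A | T0 T1 | a
  T0 -> a
  T1 -> c
  T2 -> b

Fill CYK table bottom-up, restricted to cells inside w[1..2]:
  T[1,1] 'a' = {B,T0}  orig:{B}
  T[2,2] 'c' = {A,T1}  orig:{A}
  T[1,2] 'ac' = {B}

Original NTs in T[1,2] deriving "ac": ["B"]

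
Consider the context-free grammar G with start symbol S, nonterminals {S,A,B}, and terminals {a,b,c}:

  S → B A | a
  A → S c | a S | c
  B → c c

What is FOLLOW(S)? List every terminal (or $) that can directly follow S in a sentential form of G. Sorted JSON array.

FIRST sets, iterate to fixpoint:
pass 1:
  A via A→a S: +{a}
  A via A→c: +{c}
  B via B→c c: +{c}
  S via S→B A: +{c}
  S via S→a: +{a}
  FIRST(S)={a,c}  FIRST(A)={a,c}  FIRST(B)={c}
pass 2: (stable)
  FIRST(S)={a,c}  FIRST(A)={a,c}  FIRST(B)={c}

FOLLOW iteration:
seed FOLLOW(S) with $
pass 1:
  A→S c: FOLLOW(S) ⊇ FIRST(c) = {c}; new: +{c}
  S→B A: FOLLOW(B) ⊇ FIRST(A) = {a,c}; new: +{a,c}
  S→B A: FOLLOW(A) ⊇ FOLLOW(S) ⊇ {$,c}; new: +{$,c}
  FOLLOW[S]={$,c}  FOLLOW[A]={$,c}  FOLLOW[B]={a,c}
pass 2: (stable)
  FOLLOW[S]={$,c}  FOLLOW[A]={$,c}  FOLLOW[B]={a,c}

FOLLOW(S) = ["$", "c"]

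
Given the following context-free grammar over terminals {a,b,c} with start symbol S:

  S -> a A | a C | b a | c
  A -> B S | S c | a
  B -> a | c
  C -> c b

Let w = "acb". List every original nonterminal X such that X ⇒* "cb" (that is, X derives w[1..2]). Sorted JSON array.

Convert to CNF:
  S -> T1 T2 | T2 A | T2 C | c
  A -> B S | S T0 | a
  B -> a | c
  C -> T0 T1
  T0 -> c
  T1 -> b
  T2 -> a

CYK table (by increasing span), restricted to cells inside w[1..2]:
  T[1,1] 'c' = {B,S,T0}  orig:{B,S}
  T[2,2] 'b' = {T1}  orig:{}
  T[1,2] 'cb' = {C}

Original NTs in T[1,2] deriving "cb": ["C"]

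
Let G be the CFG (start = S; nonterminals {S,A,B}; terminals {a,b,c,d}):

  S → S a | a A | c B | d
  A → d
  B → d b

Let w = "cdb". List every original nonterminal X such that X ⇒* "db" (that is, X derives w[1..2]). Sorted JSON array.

CNF form of G:
  S -> S T2 | T2 A | T3 B | d
  A -> d
  B -> T0 T1
  T0 -> d
  T1 -> b
  T2 -> a
  T3 -> c

CYK fill — only the sub-triangle for w[1..2]:
  T[1,1] 'd' = {A,S,T0}  orig:{A,S}
  T[2,2] 'b' = {T1}  orig:{}
  T[1,2] 'db' = {B}

Original NTs in T[1,2] deriving "db": ["B"]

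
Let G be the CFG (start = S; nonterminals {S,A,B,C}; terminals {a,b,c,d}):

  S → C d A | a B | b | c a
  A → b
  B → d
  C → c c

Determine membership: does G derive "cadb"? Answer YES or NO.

CNF form of G:
  S -> C X3 | T0 T2 | T2 B | b
  A -> b
  B -> d
  C -> T0 T0
  T0 -> c
  T1 -> d
  T2 -> a
  X3 -> T1 A

CYK table (by increasing span):
  cell(0,0) c: {T0}  orig:{}
  cell(1,1) a: {T2}  orig:{}
  cell(2,2) d: {B,T1}  orig:{B}
  cell(3,3) b: {A,S}
  cell(0,1) ca: {S}
  cell(1,2) ad: {S}
  cell(2,3) db: {X3}  orig:{}
  cell(0,2) cad: ∅
  cell(1,3) adb: ∅
  cell(0,3) cadb: ∅

S ∉ T[0,3] ⇒ NO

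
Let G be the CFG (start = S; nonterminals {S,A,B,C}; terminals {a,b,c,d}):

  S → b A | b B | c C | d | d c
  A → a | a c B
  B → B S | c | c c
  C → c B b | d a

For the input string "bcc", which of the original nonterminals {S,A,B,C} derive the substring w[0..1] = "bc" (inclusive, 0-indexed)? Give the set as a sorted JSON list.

Convert to CNF:
  S -> T1 C | T2 A | T2 B | T3 T1 | d
  A -> T0 X4 | a
  B -> B S | T1 T1 | c
  C -> T1 X5 | T3 T0
  T0 -> a
  T1 -> c
  T2 -> b
  T3 -> d
  X4 -> T1 B
  X5 -> B T2

CYK fill, restricted to cells inside w[0..1]:
  cell(0,0) b: {T2}  orig:{}
  cell(1,1) c: {B,T1}  orig:{B}
  cell(0,1) bc: {S}

Original NTs in T[0,1] deriving "bc": ["S"]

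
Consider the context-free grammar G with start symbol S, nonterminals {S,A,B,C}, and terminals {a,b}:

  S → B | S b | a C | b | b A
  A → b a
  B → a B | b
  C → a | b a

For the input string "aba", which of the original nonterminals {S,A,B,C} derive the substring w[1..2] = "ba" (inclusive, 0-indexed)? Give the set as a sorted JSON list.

Convert to CNF:
  S -> S T0 | T0 A | T1 B | T1 C | b
  A -> T0 T1
  B -> T1 B | b
  C -> T0 T1 | a
  T0 -> b
  T1 -> a

CYK fill, restricted to cells inside w[1..2]:
  [1..1]={B,S,T0}  "b"  orig:{B,S}
  [2..2]={C,T1}  "a"  orig:{C}
  [1..2]={A,C}  "ba"

Original NTs in T[1,2] deriving "ba": ["A", "C"]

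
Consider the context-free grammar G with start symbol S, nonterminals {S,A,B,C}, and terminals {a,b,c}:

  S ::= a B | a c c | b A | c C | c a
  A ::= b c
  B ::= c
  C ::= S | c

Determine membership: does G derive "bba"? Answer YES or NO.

CNF form of G:
  S -> T0 A | T1 C | T1 T2 | T2 B | T2 X4
  A -> T0 T1
  B -> c
  C -> T0 A | T1 C | T1 T2 | T2 B | T2 X3 | c
  T0 -> b
  T1 -> c
  T2 -> a
  X3 -> T1 T1
  X4 -> T1 T1

CYK fill:
  T[0,0] 'b' = {T0}  orig:{}
  T[1,1] 'b' = {T0}  orig:{}
  T[2,2] 'a' = {T2}  orig:{}
  T[0,1] 'bb' = ∅
  T[1,2] 'ba' = ∅
  T[0,2] 'bba' = ∅

S ∉ T[0,2] ⇒ NO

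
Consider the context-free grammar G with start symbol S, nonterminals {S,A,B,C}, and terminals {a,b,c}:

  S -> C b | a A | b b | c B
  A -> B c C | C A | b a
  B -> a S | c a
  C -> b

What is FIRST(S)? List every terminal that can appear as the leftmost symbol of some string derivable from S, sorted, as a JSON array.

Compute FIRST by fixpoint:
[1]
  A via A→b a: +{b}
  B via B→a S: +{a}
  B via B→c a: +{c}
  C via C→b: +{b}
  S via S→C b: +{b}
  S via S→a A: +{a}
  S via S→c B: +{c}
  FIRST(S)={a,b,c}  FIRST(A)={b}  FIRST(B)={a,c}  FIRST(C)={b}
[2]
  A via A→B c C: +{a,c}
  FIRST(S)={a,b,c}  FIRST(A)={a,b,c}  FIRST(B)={a,c}  FIRST(C)={b}
[3] — fixpoint
  FIRST(S)={a,b,c}  FIRST(A)={a,b,c}  FIRST(B)={a,c}  FIRST(C)={b}

FIRST(S) = ["a", "b", "c"]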